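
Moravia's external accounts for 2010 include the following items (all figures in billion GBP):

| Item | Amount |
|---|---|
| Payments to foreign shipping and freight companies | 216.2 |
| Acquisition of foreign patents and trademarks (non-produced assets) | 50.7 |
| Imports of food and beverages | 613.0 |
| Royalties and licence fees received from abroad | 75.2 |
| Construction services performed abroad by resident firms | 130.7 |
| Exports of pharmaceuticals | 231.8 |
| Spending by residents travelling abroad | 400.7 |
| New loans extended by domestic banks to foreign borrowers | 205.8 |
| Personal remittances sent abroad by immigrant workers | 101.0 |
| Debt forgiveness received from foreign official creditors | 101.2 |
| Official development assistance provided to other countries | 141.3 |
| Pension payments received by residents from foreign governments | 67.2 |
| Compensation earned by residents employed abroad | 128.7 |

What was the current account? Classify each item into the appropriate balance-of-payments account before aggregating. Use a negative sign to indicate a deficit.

Goods: 231.8 - 613.0 = -381.2
Services: 75.2 - 400.7 - 216.2 + 130.7 = -411.0
Primary income: 128.7
Secondary income: -101.0 - 141.3 + 67.2 = -175.1
Current account = (-381.2) + (-411.0) + 128.7 + (-175.1) = -838.6
(Excluded from the current account — capital account: acquisition of foreign patents and trademarks (non-produced assets) 50.7, debt forgiveness received from foreign official creditors 101.2; financial account: new loans extended by domestic banks to foreign borrowers 205.8.)

-838.6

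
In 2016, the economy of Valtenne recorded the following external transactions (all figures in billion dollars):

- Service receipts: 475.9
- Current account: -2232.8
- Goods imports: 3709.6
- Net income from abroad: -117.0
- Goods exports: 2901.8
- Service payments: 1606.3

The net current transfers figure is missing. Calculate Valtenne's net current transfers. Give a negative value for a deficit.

Current account = goods balance + services balance + net primary income + net secondary income
Sum of the known components = -2055.2
Net current transfers = CA - (known components) = -2232.8 - (-2055.2) = -177.6

-177.6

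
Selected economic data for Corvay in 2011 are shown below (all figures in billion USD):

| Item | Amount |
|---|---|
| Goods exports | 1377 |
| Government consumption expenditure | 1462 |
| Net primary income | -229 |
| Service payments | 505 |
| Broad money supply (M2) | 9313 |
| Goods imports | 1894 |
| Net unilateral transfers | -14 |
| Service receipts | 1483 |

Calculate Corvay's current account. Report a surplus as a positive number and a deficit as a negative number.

Goods balance = 1377 - 1894 = -517
Services balance = 1483 - 505 = 978
Trade balance (goods + services) = -517 + 978 = 461
Net primary income = -229
Net secondary income = -14
Current account = 461 + (-229) + (-14) = 218

218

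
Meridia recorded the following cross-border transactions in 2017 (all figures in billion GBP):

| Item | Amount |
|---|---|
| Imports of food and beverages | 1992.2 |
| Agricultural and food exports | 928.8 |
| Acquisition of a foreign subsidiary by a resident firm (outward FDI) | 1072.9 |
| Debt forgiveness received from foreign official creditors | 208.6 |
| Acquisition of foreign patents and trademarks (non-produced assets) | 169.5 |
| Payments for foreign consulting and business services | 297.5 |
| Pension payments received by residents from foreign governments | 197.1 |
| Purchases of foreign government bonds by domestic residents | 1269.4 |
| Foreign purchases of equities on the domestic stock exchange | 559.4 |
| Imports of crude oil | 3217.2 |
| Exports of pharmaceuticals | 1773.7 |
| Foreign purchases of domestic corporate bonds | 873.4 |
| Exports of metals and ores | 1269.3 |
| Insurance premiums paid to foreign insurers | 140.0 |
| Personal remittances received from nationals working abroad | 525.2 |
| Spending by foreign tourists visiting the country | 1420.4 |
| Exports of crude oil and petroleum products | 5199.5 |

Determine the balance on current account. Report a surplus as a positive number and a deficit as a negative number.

Goods: 5199.5 + 1269.3 + 928.8 + 1773.7 - 3217.2 - 1992.2 = 3961.9
Services: -297.5 + 1420.4 - 140.0 = 982.9
Secondary income: 197.1 + 525.2 = 722.3
Current account = 3961.9 + 982.9 + 722.3 = 5667.1
(Excluded from the current account — financial account: acquisition of a foreign subsidiary by a resident firm (outward FDI) 1072.9, purchases of foreign government bonds by domestic residents 1269.4, foreign purchases of equities on the domestic stock exchange 559.4, foreign purchases of domestic corporate bonds 873.4; capital account: debt forgiveness received from foreign official creditors 208.6, acquisition of foreign patents and trademarks (non-produced assets) 169.5.)

5667.1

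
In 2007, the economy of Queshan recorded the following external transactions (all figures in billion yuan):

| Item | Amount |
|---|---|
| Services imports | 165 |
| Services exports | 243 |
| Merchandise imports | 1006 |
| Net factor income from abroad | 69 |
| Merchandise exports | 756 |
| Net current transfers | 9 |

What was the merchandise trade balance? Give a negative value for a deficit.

Goods balance = 756 - 1006 = -250

-250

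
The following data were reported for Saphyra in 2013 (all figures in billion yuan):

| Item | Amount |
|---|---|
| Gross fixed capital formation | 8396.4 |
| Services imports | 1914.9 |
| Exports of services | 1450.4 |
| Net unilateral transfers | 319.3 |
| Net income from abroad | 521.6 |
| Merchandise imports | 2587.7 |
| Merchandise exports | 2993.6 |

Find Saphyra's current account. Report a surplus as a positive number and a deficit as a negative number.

Goods balance = 2993.6 - 2587.7 = 405.9
Services balance = 1450.4 - 1914.9 = -464.5
Trade balance (goods + services) = 405.9 + (-464.5) = -58.6
Net primary income = 521.6
Net secondary income = 319.3
Current account = -58.6 + 521.6 + 319.3 = 782.3

782.3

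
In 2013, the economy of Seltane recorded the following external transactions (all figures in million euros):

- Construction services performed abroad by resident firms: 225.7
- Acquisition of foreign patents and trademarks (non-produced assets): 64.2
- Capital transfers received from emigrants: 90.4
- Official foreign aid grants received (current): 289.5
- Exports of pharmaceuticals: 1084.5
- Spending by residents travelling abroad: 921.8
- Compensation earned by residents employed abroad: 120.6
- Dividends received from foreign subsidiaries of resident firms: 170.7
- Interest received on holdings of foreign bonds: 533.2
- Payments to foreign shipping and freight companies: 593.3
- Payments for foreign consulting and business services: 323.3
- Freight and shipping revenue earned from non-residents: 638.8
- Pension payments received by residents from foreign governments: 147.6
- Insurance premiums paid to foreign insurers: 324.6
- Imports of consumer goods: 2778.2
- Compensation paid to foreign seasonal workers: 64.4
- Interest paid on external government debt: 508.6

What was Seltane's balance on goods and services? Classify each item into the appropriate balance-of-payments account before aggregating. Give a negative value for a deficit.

-2992.2

Goods: 1084.5 - 2778.2 = -1693.7
Services: -324.6 - 323.3 - 921.8 + 638.8 - 593.3 + 225.7 = -1298.5
Trade balance = -1693.7 + (-1298.5) = -2992.2
(Excluded from the trade balance — capital account: acquisition of foreign patents and trademarks (non-produced assets) 64.2, capital transfers received from emigrants 90.4; secondary income: official foreign aid grants received (current) 289.5, pension payments received by residents from foreign governments 147.6; primary income: compensation earned by residents employed abroad 120.6, dividends received from foreign subsidiaries of resident firms 170.7, interest received on holdings of foreign bonds 533.2, compensation paid to foreign seasonal workers 64.4, interest paid on external government debt 508.6.)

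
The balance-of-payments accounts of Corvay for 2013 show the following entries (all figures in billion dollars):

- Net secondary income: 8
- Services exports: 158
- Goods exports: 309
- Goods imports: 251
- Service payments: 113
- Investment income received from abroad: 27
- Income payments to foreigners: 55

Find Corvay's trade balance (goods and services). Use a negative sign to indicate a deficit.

103

Goods balance = 309 - 251 = 58
Services balance = 158 - 113 = 45
Trade balance (goods + services) = 58 + 45 = 103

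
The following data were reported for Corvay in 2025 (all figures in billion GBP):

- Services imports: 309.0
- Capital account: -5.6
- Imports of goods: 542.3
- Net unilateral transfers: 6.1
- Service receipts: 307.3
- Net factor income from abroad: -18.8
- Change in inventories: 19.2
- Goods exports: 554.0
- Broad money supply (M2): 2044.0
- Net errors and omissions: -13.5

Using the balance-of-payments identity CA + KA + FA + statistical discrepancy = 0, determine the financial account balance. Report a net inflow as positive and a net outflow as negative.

Goods balance = 554.0 - 542.3 = 11.7
Services balance = 307.3 - 309.0 = -1.7
Trade balance (goods + services) = 11.7 + (-1.7) = 10.0
Net primary income = -18.8
Net secondary income = 6.1
Current account = 10.0 + (-18.8) + 6.1 = -2.7
Financial account = -(-2.7 + (-5.6) + (-13.5)) = 21.8

21.8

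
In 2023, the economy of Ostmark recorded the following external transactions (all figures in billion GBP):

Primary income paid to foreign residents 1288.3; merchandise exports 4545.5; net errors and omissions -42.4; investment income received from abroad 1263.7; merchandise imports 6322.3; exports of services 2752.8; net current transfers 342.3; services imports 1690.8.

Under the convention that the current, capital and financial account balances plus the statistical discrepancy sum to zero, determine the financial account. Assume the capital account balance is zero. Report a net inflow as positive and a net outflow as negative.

Goods balance = 4545.5 - 6322.3 = -1776.8
Services balance = 2752.8 - 1690.8 = 1062.0
Trade balance (goods + services) = -1776.8 + 1062.0 = -714.8
Net primary income = 1263.7 - 1288.3 = -24.6
Net secondary income = 342.3
Current account = -714.8 + (-24.6) + 342.3 = -397.1
Financial account = -(-397.1 + (-42.4)) = 439.5

439.5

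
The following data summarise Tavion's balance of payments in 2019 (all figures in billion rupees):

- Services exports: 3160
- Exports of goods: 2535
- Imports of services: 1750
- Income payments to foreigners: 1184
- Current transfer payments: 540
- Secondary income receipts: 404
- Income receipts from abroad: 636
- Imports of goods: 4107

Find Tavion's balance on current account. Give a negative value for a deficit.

-846

Goods balance = 2535 - 4107 = -1572
Services balance = 3160 - 1750 = 1410
Trade balance (goods + services) = -1572 + 1410 = -162
Net primary income = 636 - 1184 = -548
Net secondary income = 404 - 540 = -136
Current account = -162 + (-548) + (-136) = -846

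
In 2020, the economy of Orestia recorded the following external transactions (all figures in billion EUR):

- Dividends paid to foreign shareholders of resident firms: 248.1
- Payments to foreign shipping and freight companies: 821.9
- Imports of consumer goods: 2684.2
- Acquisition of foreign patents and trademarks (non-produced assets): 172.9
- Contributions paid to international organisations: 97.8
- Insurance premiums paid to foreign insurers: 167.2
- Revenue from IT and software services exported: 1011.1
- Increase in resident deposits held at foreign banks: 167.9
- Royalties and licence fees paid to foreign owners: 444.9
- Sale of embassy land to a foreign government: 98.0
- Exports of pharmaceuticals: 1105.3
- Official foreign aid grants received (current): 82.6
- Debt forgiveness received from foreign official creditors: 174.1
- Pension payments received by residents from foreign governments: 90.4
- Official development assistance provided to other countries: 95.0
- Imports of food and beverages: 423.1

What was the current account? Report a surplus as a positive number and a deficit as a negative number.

Goods: -423.1 - 2684.2 + 1105.3 = -2002.0
Services: -167.2 - 821.9 - 444.9 + 1011.1 = -422.9
Primary income: -248.1
Secondary income: -97.8 - 95.0 + 90.4 + 82.6 = -19.8
Current account = (-2002.0) + (-422.9) + (-248.1) + (-19.8) = -2692.8
(Excluded from the current account — capital account: acquisition of foreign patents and trademarks (non-produced assets) 172.9, sale of embassy land to a foreign government 98.0, debt forgiveness received from foreign official creditors 174.1; financial account: increase in resident deposits held at foreign banks 167.9.)

-2692.8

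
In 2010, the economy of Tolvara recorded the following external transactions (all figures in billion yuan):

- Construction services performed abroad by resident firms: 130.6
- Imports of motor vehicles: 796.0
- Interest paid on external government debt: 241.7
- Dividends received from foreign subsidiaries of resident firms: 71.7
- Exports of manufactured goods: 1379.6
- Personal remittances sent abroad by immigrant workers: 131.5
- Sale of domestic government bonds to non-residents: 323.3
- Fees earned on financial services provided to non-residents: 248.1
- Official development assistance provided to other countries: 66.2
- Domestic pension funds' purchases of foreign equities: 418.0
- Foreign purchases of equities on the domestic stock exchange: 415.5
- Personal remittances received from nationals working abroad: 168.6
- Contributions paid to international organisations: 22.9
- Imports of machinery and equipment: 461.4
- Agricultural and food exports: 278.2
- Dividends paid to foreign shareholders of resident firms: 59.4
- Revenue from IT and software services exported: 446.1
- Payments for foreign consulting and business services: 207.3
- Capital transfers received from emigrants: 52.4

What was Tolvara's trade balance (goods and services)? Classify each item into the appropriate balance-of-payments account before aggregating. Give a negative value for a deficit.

Goods: 1379.6 - 796.0 + 278.2 - 461.4 = 400.4
Services: 248.1 - 207.3 + 446.1 + 130.6 = 617.5
Trade balance = 400.4 + 617.5 = 1017.9
(Excluded from the trade balance — primary income: interest paid on external government debt 241.7, dividends received from foreign subsidiaries of resident firms 71.7, dividends paid to foreign shareholders of resident firms 59.4; secondary income: personal remittances sent abroad by immigrant workers 131.5, official development assistance provided to other countries 66.2, personal remittances received from nationals working abroad 168.6, contributions paid to international organisations 22.9; financial account: sale of domestic government bonds to non-residents 323.3, domestic pension funds' purchases of foreign equities 418.0, foreign purchases of equities on the domestic stock exchange 415.5; capital account: capital transfers received from emigrants 52.4.)

1017.9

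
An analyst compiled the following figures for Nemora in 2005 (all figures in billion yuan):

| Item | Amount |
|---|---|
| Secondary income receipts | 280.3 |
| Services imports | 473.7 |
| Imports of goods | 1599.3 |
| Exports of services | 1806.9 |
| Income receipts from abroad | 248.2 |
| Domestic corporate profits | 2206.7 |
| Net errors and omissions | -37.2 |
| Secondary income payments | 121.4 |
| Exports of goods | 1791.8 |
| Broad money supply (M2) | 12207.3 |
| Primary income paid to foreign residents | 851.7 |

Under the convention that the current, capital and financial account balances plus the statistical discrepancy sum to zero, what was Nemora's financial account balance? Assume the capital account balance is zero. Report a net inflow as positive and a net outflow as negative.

-1043.9

Goods balance = 1791.8 - 1599.3 = 192.5
Services balance = 1806.9 - 473.7 = 1333.2
Trade balance (goods + services) = 192.5 + 1333.2 = 1525.7
Net primary income = 248.2 - 851.7 = -603.5
Net secondary income = 280.3 - 121.4 = 158.9
Current account = 1525.7 + (-603.5) + 158.9 = 1081.1
Financial account = -(1081.1 + (-37.2)) = -1043.9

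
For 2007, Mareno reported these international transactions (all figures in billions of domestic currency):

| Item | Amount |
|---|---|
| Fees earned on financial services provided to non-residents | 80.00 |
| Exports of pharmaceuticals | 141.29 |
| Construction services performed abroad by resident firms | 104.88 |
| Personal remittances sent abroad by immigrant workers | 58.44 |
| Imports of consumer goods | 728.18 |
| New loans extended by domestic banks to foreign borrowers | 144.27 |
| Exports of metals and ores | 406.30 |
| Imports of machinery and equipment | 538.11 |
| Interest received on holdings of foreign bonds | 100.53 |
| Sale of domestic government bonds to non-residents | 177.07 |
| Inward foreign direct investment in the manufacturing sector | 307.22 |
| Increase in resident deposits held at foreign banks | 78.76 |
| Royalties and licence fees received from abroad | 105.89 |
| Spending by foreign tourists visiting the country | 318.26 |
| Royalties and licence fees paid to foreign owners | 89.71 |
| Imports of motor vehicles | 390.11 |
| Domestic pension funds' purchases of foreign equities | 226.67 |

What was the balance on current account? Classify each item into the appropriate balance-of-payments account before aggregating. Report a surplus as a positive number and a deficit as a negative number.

-547.40

Goods: -390.11 - 538.11 + 406.30 + 141.29 - 728.18 = -1108.81
Services: -89.71 + 80.00 + 318.26 + 104.88 + 105.89 = 519.32
Primary income: 100.53
Secondary income: -58.44
Current account = (-1108.81) + 519.32 + 100.53 + (-58.44) = -547.40
(Excluded from the current account — financial account: new loans extended by domestic banks to foreign borrowers 144.27, sale of domestic government bonds to non-residents 177.07, inward foreign direct investment in the manufacturing sector 307.22, increase in resident deposits held at foreign banks 78.76, domestic pension funds' purchases of foreign equities 226.67.)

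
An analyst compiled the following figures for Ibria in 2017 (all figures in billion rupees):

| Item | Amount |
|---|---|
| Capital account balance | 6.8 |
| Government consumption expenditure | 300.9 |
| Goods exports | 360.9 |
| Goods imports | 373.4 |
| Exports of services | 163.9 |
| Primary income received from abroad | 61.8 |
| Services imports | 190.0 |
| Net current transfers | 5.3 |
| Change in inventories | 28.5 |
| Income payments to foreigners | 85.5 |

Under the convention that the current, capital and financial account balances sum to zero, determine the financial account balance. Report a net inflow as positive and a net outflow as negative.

Goods balance = 360.9 - 373.4 = -12.5
Services balance = 163.9 - 190.0 = -26.1
Trade balance (goods + services) = -12.5 + (-26.1) = -38.6
Net primary income = 61.8 - 85.5 = -23.7
Net secondary income = 5.3
Current account = -38.6 + (-23.7) + 5.3 = -57.0
Financial account = -(-57.0 + 6.8) = 50.2

50.2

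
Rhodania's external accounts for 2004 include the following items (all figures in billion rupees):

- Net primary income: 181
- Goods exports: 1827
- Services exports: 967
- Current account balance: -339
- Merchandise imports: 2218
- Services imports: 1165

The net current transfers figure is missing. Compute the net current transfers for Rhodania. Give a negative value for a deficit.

69

Current account = goods balance + services balance + net primary income + net secondary income
Sum of the known components = -408
Net current transfers = CA - (known components) = -339 - (-408) = 69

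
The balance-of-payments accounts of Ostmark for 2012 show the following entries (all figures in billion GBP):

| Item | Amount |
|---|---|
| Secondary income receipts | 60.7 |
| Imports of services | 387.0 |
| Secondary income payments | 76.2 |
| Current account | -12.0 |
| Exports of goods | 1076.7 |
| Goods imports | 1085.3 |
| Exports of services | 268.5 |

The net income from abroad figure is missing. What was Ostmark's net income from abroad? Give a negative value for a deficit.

Current account = goods balance + services balance + net primary income + net secondary income
Sum of the known components = -142.6
Net income from abroad = CA - (known components) = -12.0 - (-142.6) = 130.6

130.6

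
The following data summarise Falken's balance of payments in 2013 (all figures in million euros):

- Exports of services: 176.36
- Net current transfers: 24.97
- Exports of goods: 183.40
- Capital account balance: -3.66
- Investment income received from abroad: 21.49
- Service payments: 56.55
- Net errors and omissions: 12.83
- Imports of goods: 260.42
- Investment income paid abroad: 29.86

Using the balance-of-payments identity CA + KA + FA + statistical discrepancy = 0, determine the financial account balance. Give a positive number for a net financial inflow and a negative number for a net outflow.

-68.56

Goods balance = 183.40 - 260.42 = -77.02
Services balance = 176.36 - 56.55 = 119.81
Trade balance (goods + services) = -77.02 + 119.81 = 42.79
Net primary income = 21.49 - 29.86 = -8.37
Net secondary income = 24.97
Current account = 42.79 + (-8.37) + 24.97 = 59.39
Financial account = -(59.39 + (-3.66) + 12.83) = -68.56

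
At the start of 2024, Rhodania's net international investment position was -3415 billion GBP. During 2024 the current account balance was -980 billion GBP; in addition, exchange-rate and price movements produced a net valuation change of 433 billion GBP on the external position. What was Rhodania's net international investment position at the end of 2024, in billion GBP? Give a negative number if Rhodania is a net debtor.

-3962

Change in NIIP = current account + net valuation change = -980 + 433 = -547
End-of-year NIIP = -3415 + (-547) = -3962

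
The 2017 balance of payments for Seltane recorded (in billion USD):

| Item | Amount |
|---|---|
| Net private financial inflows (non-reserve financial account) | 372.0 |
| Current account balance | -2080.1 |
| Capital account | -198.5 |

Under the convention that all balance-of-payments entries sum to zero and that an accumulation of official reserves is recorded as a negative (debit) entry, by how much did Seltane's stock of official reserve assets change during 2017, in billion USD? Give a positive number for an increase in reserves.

Official reserve transactions balance = -((-2080.1) + (-198.5) + 372.0) = 1906.6
An accumulation of reserves is recorded as a debit (negative entry), so the change in the stock of reserves is the negative of that balance.
Change in official reserves = -(1906.6) = -1906.6

-1906.6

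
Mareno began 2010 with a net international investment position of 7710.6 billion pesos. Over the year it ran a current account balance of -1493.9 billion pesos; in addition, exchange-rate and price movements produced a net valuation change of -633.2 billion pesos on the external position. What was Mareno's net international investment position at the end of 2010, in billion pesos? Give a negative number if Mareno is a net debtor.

5583.5

Change in NIIP = current account + net valuation change = -1493.9 + (-633.2) = -2127.1
End-of-year NIIP = 7710.6 + (-2127.1) = 5583.5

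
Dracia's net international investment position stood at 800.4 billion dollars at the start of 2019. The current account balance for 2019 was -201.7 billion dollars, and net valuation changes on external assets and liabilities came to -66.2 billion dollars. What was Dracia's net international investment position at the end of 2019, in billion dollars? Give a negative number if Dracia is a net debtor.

532.5

Change in NIIP = current account + net valuation change = -201.7 + (-66.2) = -267.9
End-of-year NIIP = 800.4 + (-267.9) = 532.5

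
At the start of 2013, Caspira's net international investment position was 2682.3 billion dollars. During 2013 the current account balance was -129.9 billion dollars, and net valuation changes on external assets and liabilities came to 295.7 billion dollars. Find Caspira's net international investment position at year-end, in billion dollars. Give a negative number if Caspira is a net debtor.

Change in NIIP = current account + net valuation change = -129.9 + 295.7 = 165.8
End-of-year NIIP = 2682.3 + 165.8 = 2848.1

2848.1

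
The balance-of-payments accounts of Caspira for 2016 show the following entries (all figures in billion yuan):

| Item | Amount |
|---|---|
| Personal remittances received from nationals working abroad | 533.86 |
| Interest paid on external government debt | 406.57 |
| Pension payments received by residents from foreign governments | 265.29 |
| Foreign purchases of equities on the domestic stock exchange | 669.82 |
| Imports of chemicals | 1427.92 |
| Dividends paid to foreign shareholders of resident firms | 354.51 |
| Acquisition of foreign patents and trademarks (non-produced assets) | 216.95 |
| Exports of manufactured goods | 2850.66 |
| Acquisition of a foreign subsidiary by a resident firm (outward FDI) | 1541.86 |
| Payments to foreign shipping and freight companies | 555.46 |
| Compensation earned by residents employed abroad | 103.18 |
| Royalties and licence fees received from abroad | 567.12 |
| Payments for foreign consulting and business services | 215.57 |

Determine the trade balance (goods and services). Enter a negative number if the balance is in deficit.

Goods: 2850.66 - 1427.92 = 1422.74
Services: -215.57 + 567.12 - 555.46 = -203.91
Trade balance = 1422.74 + (-203.91) = 1218.83
(Excluded from the trade balance — secondary income: personal remittances received from nationals working abroad 533.86, pension payments received by residents from foreign governments 265.29; primary income: interest paid on external government debt 406.57, dividends paid to foreign shareholders of resident firms 354.51, compensation earned by residents employed abroad 103.18; financial account: foreign purchases of equities on the domestic stock exchange 669.82, acquisition of a foreign subsidiary by a resident firm (outward FDI) 1541.86; capital account: acquisition of foreign patents and trademarks (non-produced assets) 216.95.)

1218.83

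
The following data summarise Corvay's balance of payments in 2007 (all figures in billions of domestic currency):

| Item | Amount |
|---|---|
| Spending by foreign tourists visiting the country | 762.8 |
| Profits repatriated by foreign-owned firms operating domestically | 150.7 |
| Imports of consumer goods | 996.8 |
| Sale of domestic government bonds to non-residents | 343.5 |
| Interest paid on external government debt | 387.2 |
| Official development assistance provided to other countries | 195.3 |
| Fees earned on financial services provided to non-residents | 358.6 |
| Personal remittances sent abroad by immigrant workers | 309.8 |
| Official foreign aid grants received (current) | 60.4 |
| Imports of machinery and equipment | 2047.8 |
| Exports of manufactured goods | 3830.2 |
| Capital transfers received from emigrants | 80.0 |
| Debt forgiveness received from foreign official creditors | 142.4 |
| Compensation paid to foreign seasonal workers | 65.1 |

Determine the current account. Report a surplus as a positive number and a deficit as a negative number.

859.3

Goods: -2047.8 + 3830.2 - 996.8 = 785.6
Services: 358.6 + 762.8 = 1121.4
Primary income: -150.7 - 65.1 - 387.2 = -603.0
Secondary income: -195.3 - 309.8 + 60.4 = -444.7
Current account = 785.6 + 1121.4 + (-603.0) + (-444.7) = 859.3
(Excluded from the current account — financial account: sale of domestic government bonds to non-residents 343.5; capital account: capital transfers received from emigrants 80.0, debt forgiveness received from foreign official creditors 142.4.)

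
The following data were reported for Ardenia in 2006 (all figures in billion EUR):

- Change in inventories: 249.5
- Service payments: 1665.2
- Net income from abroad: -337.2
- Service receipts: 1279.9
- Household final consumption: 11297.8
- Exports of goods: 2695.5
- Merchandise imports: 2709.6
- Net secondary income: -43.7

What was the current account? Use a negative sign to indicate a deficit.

-780.3

Goods balance = 2695.5 - 2709.6 = -14.1
Services balance = 1279.9 - 1665.2 = -385.3
Trade balance (goods + services) = -14.1 + (-385.3) = -399.4
Net primary income = -337.2
Net secondary income = -43.7
Current account = -399.4 + (-337.2) + (-43.7) = -780.3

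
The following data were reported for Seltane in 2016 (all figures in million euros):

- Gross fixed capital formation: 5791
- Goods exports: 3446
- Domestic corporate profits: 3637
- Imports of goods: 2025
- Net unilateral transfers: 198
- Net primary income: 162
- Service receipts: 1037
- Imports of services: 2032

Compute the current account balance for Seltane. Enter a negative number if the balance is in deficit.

786

Goods balance = 3446 - 2025 = 1421
Services balance = 1037 - 2032 = -995
Trade balance (goods + services) = 1421 + (-995) = 426
Net primary income = 162
Net secondary income = 198
Current account = 426 + 162 + 198 = 786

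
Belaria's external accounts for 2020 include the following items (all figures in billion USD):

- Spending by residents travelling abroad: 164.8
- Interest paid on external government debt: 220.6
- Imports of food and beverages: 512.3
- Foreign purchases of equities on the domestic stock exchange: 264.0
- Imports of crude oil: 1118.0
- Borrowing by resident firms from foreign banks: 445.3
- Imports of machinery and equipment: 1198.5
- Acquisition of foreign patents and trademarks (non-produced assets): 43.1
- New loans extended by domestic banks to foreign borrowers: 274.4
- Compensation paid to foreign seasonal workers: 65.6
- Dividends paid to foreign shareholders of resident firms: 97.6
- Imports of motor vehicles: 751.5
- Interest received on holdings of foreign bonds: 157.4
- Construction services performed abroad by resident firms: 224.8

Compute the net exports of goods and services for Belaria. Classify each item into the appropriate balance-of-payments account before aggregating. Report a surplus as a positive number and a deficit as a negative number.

Goods: -512.3 - 1118.0 - 1198.5 - 751.5 = -3580.3
Services: 224.8 - 164.8 = 60.0
Trade balance = -3580.3 + 60.0 = -3520.3
(Excluded from the trade balance — primary income: interest paid on external government debt 220.6, compensation paid to foreign seasonal workers 65.6, dividends paid to foreign shareholders of resident firms 97.6, interest received on holdings of foreign bonds 157.4; financial account: foreign purchases of equities on the domestic stock exchange 264.0, borrowing by resident firms from foreign banks 445.3, new loans extended by domestic banks to foreign borrowers 274.4; capital account: acquisition of foreign patents and trademarks (non-produced assets) 43.1.)

-3520.3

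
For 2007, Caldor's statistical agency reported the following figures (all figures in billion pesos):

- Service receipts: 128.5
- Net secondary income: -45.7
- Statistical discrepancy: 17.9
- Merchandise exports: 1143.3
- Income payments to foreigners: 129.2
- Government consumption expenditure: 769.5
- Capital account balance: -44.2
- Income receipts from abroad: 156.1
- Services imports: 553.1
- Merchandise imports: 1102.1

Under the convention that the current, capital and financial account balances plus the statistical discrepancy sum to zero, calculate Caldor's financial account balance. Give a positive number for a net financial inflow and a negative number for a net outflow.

Goods balance = 1143.3 - 1102.1 = 41.2
Services balance = 128.5 - 553.1 = -424.6
Trade balance (goods + services) = 41.2 + (-424.6) = -383.4
Net primary income = 156.1 - 129.2 = 26.9
Net secondary income = -45.7
Current account = -383.4 + 26.9 + (-45.7) = -402.2
Financial account = -(-402.2 + (-44.2) + 17.9) = 428.5

428.5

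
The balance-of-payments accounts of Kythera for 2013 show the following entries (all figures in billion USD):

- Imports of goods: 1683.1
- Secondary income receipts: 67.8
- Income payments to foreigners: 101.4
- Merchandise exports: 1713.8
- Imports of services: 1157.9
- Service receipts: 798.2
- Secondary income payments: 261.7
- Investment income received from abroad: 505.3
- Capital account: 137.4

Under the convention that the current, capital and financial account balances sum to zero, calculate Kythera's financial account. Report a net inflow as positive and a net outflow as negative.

-18.4

Goods balance = 1713.8 - 1683.1 = 30.7
Services balance = 798.2 - 1157.9 = -359.7
Trade balance (goods + services) = 30.7 + (-359.7) = -329.0
Net primary income = 505.3 - 101.4 = 403.9
Net secondary income = 67.8 - 261.7 = -193.9
Current account = -329.0 + 403.9 + (-193.9) = -119.0
Financial account = -(-119.0 + 137.4) = -18.4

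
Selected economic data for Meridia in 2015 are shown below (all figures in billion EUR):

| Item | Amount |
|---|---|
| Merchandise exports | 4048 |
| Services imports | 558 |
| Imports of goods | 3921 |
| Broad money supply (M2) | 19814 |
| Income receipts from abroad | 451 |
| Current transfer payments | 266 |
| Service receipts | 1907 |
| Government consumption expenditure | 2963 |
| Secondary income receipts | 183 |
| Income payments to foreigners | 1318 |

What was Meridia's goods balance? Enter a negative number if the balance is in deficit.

127

Goods balance = 4048 - 3921 = 127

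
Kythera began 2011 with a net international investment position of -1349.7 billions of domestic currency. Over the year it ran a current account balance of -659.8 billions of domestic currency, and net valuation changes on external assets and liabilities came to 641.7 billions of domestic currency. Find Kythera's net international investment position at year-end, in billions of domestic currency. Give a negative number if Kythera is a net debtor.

Change in NIIP = current account + net valuation change = -659.8 + 641.7 = -18.1
End-of-year NIIP = -1349.7 + (-18.1) = -1367.8

-1367.8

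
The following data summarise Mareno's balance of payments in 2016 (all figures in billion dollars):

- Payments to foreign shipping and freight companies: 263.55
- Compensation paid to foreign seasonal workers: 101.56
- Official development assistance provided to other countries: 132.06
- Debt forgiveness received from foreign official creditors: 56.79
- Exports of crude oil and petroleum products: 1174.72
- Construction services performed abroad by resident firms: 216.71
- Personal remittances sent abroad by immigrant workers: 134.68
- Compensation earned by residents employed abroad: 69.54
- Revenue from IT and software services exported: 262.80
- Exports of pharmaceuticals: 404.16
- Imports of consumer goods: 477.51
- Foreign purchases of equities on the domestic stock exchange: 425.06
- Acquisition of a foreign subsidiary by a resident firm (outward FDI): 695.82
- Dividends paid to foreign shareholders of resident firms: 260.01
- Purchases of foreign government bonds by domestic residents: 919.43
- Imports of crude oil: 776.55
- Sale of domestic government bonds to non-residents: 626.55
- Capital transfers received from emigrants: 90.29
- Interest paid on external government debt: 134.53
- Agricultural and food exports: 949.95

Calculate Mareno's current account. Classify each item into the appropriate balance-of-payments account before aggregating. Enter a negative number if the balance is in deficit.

Goods: 1174.72 - 776.55 + 949.95 + 404.16 - 477.51 = 1274.77
Services: 262.80 + 216.71 - 263.55 = 215.96
Primary income: -134.53 + 69.54 - 260.01 - 101.56 = -426.56
Secondary income: -132.06 - 134.68 = -266.74
Current account = 1274.77 + 215.96 + (-426.56) + (-266.74) = 797.43
(Excluded from the current account — capital account: debt forgiveness received from foreign official creditors 56.79, capital transfers received from emigrants 90.29; financial account: foreign purchases of equities on the domestic stock exchange 425.06, acquisition of a foreign subsidiary by a resident firm (outward FDI) 695.82, purchases of foreign government bonds by domestic residents 919.43, sale of domestic government bonds to non-residents 626.55.)

797.43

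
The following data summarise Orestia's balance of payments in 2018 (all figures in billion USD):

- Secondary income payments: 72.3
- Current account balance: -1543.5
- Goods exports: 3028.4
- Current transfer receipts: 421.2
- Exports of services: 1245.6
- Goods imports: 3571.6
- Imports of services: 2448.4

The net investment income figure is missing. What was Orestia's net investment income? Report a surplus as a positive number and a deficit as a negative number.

-146.4

Current account = goods balance + services balance + net primary income + net secondary income
Sum of the known components = -1397.1
Net investment income = CA - (known components) = -1543.5 - (-1397.1) = -146.4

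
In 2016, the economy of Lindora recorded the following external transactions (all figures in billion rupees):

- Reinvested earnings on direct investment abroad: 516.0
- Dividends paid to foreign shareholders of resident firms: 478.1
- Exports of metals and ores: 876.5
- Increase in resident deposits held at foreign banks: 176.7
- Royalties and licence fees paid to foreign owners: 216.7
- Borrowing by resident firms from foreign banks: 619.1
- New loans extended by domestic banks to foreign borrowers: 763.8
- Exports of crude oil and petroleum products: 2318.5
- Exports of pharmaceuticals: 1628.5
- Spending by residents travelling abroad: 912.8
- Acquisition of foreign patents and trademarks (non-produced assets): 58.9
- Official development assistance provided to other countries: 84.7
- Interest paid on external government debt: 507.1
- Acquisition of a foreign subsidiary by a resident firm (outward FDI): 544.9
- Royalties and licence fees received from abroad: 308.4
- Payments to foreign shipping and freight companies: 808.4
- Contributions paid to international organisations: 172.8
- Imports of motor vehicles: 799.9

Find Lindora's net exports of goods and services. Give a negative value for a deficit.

2394.1

Goods: -799.9 + 876.5 + 1628.5 + 2318.5 = 4023.6
Services: 308.4 - 216.7 - 912.8 - 808.4 = -1629.5
Trade balance = 4023.6 + (-1629.5) = 2394.1
(Excluded from the trade balance — primary income: reinvested earnings on direct investment abroad 516.0, dividends paid to foreign shareholders of resident firms 478.1, interest paid on external government debt 507.1; financial account: increase in resident deposits held at foreign banks 176.7, borrowing by resident firms from foreign banks 619.1, new loans extended by domestic banks to foreign borrowers 763.8, acquisition of a foreign subsidiary by a resident firm (outward FDI) 544.9; capital account: acquisition of foreign patents and trademarks (non-produced assets) 58.9; secondary income: official development assistance provided to other countries 84.7, contributions paid to international organisations 172.8.)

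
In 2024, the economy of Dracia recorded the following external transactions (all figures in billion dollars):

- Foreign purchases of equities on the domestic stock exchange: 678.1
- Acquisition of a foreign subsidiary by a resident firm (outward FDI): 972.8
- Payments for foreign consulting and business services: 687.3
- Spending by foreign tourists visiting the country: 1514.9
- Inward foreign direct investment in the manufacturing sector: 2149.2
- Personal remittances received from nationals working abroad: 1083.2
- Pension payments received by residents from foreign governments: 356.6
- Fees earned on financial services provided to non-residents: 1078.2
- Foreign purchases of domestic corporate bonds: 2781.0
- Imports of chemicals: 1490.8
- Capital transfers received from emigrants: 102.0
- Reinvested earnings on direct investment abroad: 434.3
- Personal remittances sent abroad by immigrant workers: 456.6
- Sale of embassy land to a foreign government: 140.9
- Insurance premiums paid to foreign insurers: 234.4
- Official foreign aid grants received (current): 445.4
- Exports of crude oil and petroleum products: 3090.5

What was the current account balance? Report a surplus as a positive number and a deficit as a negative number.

5134.0

Goods: -1490.8 + 3090.5 = 1599.7
Services: 1514.9 - 687.3 + 1078.2 - 234.4 = 1671.4
Primary income: 434.3
Secondary income: -456.6 + 356.6 + 445.4 + 1083.2 = 1428.6
Current account = 1599.7 + 1671.4 + 434.3 + 1428.6 = 5134.0
(Excluded from the current account — financial account: foreign purchases of equities on the domestic stock exchange 678.1, acquisition of a foreign subsidiary by a resident firm (outward FDI) 972.8, inward foreign direct investment in the manufacturing sector 2149.2, foreign purchases of domestic corporate bonds 2781.0; capital account: capital transfers received from emigrants 102.0, sale of embassy land to a foreign government 140.9.)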